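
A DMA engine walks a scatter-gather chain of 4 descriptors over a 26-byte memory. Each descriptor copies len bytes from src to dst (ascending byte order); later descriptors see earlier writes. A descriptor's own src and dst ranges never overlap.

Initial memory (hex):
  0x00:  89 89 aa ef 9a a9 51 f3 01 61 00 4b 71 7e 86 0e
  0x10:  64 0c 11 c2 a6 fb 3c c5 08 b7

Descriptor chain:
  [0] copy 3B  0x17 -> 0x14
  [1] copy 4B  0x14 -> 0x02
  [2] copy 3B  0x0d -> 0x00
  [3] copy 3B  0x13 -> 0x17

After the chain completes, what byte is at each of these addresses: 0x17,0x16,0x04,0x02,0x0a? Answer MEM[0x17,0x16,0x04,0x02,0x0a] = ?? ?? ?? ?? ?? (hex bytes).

MEM[0x17,0x16,0x04,0x02,0x0a] = c2 b7 b7 0e 00

#0 dst[0x14+3] := {0xc5,0x08,0xb7}
#1 dst[0x02+4] := {0xc5,0x08,0xb7,0xc5}
#2 dst[0x00+3] := {0x7e,0x86,0x0e}
#3 dst[0x17+3] := {0xc2,0xc5,0x08}
query mem[0x17]=0xc2, mem[0x16]=0xb7, mem[0x04]=0xb7, mem[0x02]=0x0e, mem[0x0a]=0x00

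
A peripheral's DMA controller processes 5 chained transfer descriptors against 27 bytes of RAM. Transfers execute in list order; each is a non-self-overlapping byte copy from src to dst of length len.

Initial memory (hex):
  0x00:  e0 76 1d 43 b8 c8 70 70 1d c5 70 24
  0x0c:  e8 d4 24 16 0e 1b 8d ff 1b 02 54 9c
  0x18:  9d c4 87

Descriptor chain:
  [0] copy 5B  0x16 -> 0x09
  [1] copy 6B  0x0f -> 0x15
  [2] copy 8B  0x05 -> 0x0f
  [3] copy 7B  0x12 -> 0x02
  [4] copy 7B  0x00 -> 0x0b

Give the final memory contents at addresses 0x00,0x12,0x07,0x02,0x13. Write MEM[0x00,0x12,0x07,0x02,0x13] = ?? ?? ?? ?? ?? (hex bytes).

MEM[0x00,0x12,0x07,0x02,0x13] = e0 1d 1b 1d 54

D0: mem[0x09..0x0d] <- [54 9c 9d c4 87]
D1: mem[0x15..0x1a] <- [16 0e 1b 8d ff 1b]
D2: mem[0x0f..0x16] <- [c8 70 70 1d 54 9c 9d c4]
D3: mem[0x02..0x08] <- [1d 54 9c 9d c4 1b 8d]
D4: mem[0x0b..0x11] <- [e0 76 1d 54 9c 9d c4]
query mem[0x00]=0xe0, mem[0x12]=0x1d, mem[0x07]=0x1b, mem[0x02]=0x1d, mem[0x13]=0x54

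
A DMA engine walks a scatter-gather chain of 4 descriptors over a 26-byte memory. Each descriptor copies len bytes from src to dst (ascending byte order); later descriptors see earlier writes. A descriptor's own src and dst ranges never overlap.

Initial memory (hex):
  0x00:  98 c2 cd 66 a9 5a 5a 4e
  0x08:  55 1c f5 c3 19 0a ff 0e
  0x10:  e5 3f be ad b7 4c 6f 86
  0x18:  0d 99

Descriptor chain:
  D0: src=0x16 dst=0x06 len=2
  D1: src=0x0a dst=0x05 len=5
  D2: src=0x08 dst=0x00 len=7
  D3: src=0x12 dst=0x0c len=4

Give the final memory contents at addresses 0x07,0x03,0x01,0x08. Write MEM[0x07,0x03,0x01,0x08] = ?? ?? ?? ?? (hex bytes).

MEM[0x07,0x03,0x01,0x08] = 19 c3 ff 0a

  after D0: wrote 2B at 0x06 = 6f86
  after D1: wrote 5B at 0x05 = f5c3190aff
  after D2: wrote 7B at 0x00 = 0afff5c3190aff
  after D3: wrote 4B at 0x0c = beadb74c
query mem[0x07]=0x19, mem[0x03]=0xc3, mem[0x01]=0xff, mem[0x08]=0x0a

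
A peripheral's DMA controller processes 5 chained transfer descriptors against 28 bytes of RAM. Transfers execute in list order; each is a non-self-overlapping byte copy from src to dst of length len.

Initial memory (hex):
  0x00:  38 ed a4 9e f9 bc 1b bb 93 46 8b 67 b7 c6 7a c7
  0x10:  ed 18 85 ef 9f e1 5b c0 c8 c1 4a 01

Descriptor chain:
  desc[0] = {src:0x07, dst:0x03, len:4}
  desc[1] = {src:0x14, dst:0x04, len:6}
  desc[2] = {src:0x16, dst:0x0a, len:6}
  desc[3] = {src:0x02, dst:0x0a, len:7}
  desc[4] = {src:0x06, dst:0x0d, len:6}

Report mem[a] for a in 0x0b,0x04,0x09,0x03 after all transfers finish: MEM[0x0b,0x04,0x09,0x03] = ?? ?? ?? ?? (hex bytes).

[0] 0x07->0x03 len=4 : bb 93 46 8b
[1] 0x14->0x04 len=6 : 9f e1 5b c0 c8 c1
[2] 0x16->0x0a len=6 : 5b c0 c8 c1 4a 01
[3] 0x02->0x0a len=7 : a4 bb 9f e1 5b c0 c8
[4] 0x06->0x0d len=6 : 5b c0 c8 c1 a4 bb
query mem[0x0b]=0xbb, mem[0x04]=0x9f, mem[0x09]=0xc1, mem[0x03]=0xbb

MEM[0x0b,0x04,0x09,0x03] = bb 9f c1 bb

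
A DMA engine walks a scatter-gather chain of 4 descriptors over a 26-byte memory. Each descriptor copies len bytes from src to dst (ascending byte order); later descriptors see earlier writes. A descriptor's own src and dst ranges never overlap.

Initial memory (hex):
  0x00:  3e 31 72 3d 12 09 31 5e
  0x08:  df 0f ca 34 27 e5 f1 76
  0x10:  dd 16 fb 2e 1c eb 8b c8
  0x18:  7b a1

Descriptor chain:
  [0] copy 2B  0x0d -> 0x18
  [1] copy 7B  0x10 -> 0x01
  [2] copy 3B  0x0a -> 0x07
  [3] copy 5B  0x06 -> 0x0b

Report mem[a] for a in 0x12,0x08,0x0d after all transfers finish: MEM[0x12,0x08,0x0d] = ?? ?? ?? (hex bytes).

MEM[0x12,0x08,0x0d] = fb 34 34

#0 dst[0x18+2] := {0xe5,0xf1}
#1 dst[0x01+7] := {0xdd,0x16,0xfb,0x2e,0x1c,0xeb,0x8b}
#2 dst[0x07+3] := {0xca,0x34,0x27}
#3 dst[0x0b+5] := {0xeb,0xca,0x34,0x27,0xca}
query mem[0x12]=0xfb, mem[0x08]=0x34, mem[0x0d]=0x34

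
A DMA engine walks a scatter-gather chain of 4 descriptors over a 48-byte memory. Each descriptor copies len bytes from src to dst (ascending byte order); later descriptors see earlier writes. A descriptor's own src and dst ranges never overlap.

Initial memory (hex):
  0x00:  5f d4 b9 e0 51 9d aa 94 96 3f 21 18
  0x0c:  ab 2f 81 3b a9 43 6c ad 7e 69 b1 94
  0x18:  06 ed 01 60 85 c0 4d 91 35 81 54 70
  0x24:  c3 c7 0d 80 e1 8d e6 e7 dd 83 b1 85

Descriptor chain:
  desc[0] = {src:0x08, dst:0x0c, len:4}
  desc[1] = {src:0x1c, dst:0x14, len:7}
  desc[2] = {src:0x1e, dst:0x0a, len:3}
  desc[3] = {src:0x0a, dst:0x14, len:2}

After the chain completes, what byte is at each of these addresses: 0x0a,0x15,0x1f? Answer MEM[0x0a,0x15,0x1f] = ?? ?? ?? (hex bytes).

MEM[0x0a,0x15,0x1f] = 4d 91 91

[0] 0x08->0x0c len=4 : 96 3f 21 18
[1] 0x1c->0x14 len=7 : 85 c0 4d 91 35 81 54
[2] 0x1e->0x0a len=3 : 4d 91 35
[3] 0x0a->0x14 len=2 : 4d 91
query mem[0x0a]=0x4d, mem[0x15]=0x91, mem[0x1f]=0x91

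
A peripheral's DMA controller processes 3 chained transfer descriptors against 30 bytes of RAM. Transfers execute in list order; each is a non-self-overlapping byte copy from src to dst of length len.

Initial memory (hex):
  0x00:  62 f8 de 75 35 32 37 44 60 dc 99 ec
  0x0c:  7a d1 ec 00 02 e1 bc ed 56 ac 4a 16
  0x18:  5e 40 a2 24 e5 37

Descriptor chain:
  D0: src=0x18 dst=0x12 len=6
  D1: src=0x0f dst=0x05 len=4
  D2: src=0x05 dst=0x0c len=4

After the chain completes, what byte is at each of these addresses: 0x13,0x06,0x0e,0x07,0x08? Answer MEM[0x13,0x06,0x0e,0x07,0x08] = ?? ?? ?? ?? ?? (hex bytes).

  after D0: wrote 6B at 0x12 = 5e40a224e537
  after D1: wrote 4B at 0x05 = 0002e15e
  after D2: wrote 4B at 0x0c = 0002e15e
query mem[0x13]=0x40, mem[0x06]=0x02, mem[0x0e]=0xe1, mem[0x07]=0xe1, mem[0x08]=0x5e

MEM[0x13,0x06,0x0e,0x07,0x08] = 40 02 e1 e1 5e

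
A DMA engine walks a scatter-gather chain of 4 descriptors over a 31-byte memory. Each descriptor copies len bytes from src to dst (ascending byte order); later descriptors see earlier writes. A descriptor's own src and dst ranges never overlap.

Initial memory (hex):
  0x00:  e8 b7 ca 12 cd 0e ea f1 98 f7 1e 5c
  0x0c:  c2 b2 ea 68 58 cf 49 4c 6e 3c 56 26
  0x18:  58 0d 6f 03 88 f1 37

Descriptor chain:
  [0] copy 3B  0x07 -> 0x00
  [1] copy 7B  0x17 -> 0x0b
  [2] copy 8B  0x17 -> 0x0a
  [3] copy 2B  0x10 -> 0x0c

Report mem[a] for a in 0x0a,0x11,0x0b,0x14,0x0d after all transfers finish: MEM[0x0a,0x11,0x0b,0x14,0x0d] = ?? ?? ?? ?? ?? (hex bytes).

MEM[0x0a,0x11,0x0b,0x14,0x0d] = 26 37 58 6e 37

#0 dst[0x00+3] := {0xf1,0x98,0xf7}
#1 dst[0x0b+7] := {0x26,0x58,0x0d,0x6f,0x03,0x88,0xf1}
#2 dst[0x0a+8] := {0x26,0x58,0x0d,0x6f,0x03,0x88,0xf1,0x37}
#3 dst[0x0c+2] := {0xf1,0x37}
query mem[0x0a]=0x26, mem[0x11]=0x37, mem[0x0b]=0x58, mem[0x14]=0x6e, mem[0x0d]=0x37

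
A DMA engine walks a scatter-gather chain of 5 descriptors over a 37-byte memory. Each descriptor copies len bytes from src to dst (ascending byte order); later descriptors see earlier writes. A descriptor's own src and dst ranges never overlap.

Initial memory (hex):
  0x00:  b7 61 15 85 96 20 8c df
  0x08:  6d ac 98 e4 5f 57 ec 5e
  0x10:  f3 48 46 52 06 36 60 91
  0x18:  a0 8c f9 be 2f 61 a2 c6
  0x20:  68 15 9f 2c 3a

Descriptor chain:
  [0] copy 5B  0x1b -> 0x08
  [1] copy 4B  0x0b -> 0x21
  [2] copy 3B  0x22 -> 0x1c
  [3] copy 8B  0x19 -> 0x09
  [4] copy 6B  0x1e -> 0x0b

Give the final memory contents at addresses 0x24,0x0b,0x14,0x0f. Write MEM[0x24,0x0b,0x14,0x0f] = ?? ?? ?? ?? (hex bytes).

MEM[0x24,0x0b,0x14,0x0f] = ec ec 06 c6

  after D0: wrote 5B at 0x08 = be2f61a2c6
  after D1: wrote 4B at 0x21 = a2c657ec
  after D2: wrote 3B at 0x1c = c657ec
  after D3: wrote 8B at 0x09 = 8cf9bec657ecc668
  after D4: wrote 6B at 0x0b = ecc668a2c657
query mem[0x24]=0xec, mem[0x0b]=0xec, mem[0x14]=0x06, mem[0x0f]=0xc6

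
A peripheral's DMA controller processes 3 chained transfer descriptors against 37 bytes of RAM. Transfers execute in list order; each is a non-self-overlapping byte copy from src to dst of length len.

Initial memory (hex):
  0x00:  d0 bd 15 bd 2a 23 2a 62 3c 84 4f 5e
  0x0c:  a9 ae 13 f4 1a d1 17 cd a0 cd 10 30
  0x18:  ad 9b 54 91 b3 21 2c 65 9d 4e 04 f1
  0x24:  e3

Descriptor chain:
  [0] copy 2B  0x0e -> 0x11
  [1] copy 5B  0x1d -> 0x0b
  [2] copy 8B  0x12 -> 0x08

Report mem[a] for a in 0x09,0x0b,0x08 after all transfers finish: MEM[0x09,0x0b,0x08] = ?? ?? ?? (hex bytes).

[0] 0x0e->0x11 len=2 : 13 f4
[1] 0x1d->0x0b len=5 : 21 2c 65 9d 4e
[2] 0x12->0x08 len=8 : f4 cd a0 cd 10 30 ad 9b
query mem[0x09]=0xcd, mem[0x0b]=0xcd, mem[0x08]=0xf4

MEM[0x09,0x0b,0x08] = cd cd f4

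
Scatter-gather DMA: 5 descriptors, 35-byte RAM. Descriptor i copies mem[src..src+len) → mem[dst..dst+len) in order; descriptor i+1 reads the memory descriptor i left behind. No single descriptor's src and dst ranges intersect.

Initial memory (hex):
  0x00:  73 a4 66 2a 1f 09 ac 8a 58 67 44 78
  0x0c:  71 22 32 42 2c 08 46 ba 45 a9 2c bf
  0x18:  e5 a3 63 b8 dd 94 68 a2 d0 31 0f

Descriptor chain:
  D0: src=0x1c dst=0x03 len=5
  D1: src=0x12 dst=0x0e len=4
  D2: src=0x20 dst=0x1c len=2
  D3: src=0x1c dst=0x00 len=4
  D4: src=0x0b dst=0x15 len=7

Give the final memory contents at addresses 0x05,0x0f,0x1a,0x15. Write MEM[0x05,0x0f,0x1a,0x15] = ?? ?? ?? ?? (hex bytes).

#0 dst[0x03+5] := {0xdd,0x94,0x68,0xa2,0xd0}
#1 dst[0x0e+4] := {0x46,0xba,0x45,0xa9}
#2 dst[0x1c+2] := {0xd0,0x31}
#3 dst[0x00+4] := {0xd0,0x31,0x68,0xa2}
#4 dst[0x15+7] := {0x78,0x71,0x22,0x46,0xba,0x45,0xa9}
query mem[0x05]=0x68, mem[0x0f]=0xba, mem[0x1a]=0x45, mem[0x15]=0x78

MEM[0x05,0x0f,0x1a,0x15] = 68 ba 45 78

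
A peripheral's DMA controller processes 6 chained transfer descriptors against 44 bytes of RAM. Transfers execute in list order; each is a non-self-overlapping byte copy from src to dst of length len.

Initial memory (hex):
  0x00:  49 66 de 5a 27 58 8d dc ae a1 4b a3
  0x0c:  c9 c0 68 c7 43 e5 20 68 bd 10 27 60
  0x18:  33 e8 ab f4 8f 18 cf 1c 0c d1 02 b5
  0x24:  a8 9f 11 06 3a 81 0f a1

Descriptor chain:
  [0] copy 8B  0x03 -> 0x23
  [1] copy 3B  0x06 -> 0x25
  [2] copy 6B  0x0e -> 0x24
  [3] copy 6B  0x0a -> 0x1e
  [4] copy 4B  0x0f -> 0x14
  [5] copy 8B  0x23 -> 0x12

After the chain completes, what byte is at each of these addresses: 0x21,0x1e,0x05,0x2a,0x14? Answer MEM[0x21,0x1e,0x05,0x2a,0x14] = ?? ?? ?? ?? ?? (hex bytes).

MEM[0x21,0x1e,0x05,0x2a,0x14] = c0 4b 58 4b c7

#0 dst[0x23+8] := {0x5a,0x27,0x58,0x8d,0xdc,0xae,0xa1,0x4b}
#1 dst[0x25+3] := {0x8d,0xdc,0xae}
#2 dst[0x24+6] := {0x68,0xc7,0x43,0xe5,0x20,0x68}
#3 dst[0x1e+6] := {0x4b,0xa3,0xc9,0xc0,0x68,0xc7}
#4 dst[0x14+4] := {0xc7,0x43,0xe5,0x20}
#5 dst[0x12+8] := {0xc7,0x68,0xc7,0x43,0xe5,0x20,0x68,0x4b}
query mem[0x21]=0xc0, mem[0x1e]=0x4b, mem[0x05]=0x58, mem[0x2a]=0x4b, mem[0x14]=0xc7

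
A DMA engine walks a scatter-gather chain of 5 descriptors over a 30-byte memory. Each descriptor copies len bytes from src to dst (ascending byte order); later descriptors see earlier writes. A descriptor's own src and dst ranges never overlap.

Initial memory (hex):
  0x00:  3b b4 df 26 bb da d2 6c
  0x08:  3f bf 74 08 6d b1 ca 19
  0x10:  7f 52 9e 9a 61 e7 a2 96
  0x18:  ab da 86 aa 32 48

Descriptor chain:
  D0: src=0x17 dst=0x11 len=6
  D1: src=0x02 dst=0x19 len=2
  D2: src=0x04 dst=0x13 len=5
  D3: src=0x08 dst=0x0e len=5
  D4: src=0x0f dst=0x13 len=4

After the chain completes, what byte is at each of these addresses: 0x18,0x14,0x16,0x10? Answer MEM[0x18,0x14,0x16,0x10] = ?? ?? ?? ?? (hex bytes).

MEM[0x18,0x14,0x16,0x10] = ab 74 6d 74

[0] 0x17->0x11 len=6 : 96 ab da 86 aa 32
[1] 0x02->0x19 len=2 : df 26
[2] 0x04->0x13 len=5 : bb da d2 6c 3f
[3] 0x08->0x0e len=5 : 3f bf 74 08 6d
[4] 0x0f->0x13 len=4 : bf 74 08 6d
query mem[0x18]=0xab, mem[0x14]=0x74, mem[0x16]=0x6d, mem[0x10]=0x74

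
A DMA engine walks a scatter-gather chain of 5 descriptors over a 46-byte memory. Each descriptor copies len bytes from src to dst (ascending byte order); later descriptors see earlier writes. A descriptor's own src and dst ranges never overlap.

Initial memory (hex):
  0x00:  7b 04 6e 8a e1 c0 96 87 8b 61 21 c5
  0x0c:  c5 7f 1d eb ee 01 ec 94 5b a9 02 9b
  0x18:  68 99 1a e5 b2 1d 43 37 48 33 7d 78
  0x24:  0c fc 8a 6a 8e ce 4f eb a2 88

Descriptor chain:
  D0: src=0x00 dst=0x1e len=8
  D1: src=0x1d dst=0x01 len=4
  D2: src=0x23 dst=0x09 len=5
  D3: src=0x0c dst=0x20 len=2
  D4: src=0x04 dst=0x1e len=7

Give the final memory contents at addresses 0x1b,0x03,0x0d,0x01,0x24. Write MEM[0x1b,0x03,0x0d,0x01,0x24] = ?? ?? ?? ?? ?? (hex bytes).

MEM[0x1b,0x03,0x0d,0x01,0x24] = e5 04 6a 1d 96

[0] 0x00->0x1e len=8 : 7b 04 6e 8a e1 c0 96 87
[1] 0x1d->0x01 len=4 : 1d 7b 04 6e
[2] 0x23->0x09 len=5 : c0 96 87 8a 6a
[3] 0x0c->0x20 len=2 : 8a 6a
[4] 0x04->0x1e len=7 : 6e c0 96 87 8b c0 96
query mem[0x1b]=0xe5, mem[0x03]=0x04, mem[0x0d]=0x6a, mem[0x01]=0x1d, mem[0x24]=0x96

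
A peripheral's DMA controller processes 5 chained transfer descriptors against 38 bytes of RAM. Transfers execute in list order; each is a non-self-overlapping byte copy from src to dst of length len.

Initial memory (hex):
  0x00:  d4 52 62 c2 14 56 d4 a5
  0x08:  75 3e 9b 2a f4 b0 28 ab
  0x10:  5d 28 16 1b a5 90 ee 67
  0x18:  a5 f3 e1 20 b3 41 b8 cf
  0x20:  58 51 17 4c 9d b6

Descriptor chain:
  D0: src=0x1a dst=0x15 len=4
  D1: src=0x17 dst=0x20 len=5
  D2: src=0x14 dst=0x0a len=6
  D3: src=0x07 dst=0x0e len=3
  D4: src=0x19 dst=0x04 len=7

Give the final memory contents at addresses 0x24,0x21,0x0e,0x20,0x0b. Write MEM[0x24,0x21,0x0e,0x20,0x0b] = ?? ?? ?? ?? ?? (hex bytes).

MEM[0x24,0x21,0x0e,0x20,0x0b] = 20 41 a5 b3 e1

#0 dst[0x15+4] := {0xe1,0x20,0xb3,0x41}
#1 dst[0x20+5] := {0xb3,0x41,0xf3,0xe1,0x20}
#2 dst[0x0a+6] := {0xa5,0xe1,0x20,0xb3,0x41,0xf3}
#3 dst[0x0e+3] := {0xa5,0x75,0x3e}
#4 dst[0x04+7] := {0xf3,0xe1,0x20,0xb3,0x41,0xb8,0xcf}
query mem[0x24]=0x20, mem[0x21]=0x41, mem[0x0e]=0xa5, mem[0x20]=0xb3, mem[0x0b]=0xe1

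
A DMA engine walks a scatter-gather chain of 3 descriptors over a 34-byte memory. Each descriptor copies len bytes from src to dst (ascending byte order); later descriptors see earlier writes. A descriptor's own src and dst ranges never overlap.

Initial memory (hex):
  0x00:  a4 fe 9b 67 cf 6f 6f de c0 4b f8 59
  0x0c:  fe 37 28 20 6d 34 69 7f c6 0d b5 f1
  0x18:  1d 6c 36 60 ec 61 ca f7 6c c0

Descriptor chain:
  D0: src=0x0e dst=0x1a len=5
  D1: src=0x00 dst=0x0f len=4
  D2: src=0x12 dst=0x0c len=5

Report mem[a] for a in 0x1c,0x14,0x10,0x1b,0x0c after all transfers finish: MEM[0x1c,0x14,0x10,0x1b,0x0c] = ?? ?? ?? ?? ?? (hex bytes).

MEM[0x1c,0x14,0x10,0x1b,0x0c] = 6d c6 b5 20 67

  after D0: wrote 5B at 0x1a = 28206d3469
  after D1: wrote 4B at 0x0f = a4fe9b67
  after D2: wrote 5B at 0x0c = 677fc60db5
query mem[0x1c]=0x6d, mem[0x14]=0xc6, mem[0x10]=0xb5, mem[0x1b]=0x20, mem[0x0c]=0x67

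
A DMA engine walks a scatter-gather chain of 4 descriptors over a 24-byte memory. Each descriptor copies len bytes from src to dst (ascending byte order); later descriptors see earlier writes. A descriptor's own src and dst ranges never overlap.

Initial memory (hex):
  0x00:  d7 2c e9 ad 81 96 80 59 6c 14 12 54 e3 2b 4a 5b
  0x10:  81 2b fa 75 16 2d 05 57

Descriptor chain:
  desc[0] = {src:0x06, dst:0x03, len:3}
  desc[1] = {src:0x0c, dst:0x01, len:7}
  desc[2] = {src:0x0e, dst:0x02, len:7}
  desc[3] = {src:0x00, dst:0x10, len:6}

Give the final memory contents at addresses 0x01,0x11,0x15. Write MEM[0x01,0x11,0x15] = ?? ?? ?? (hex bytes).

D0: mem[0x03..0x05] <- [80 59 6c]
D1: mem[0x01..0x07] <- [e3 2b 4a 5b 81 2b fa]
D2: mem[0x02..0x08] <- [4a 5b 81 2b fa 75 16]
D3: mem[0x10..0x15] <- [d7 e3 4a 5b 81 2b]
query mem[0x01]=0xe3, mem[0x11]=0xe3, mem[0x15]=0x2b

MEM[0x01,0x11,0x15] = e3 e3 2b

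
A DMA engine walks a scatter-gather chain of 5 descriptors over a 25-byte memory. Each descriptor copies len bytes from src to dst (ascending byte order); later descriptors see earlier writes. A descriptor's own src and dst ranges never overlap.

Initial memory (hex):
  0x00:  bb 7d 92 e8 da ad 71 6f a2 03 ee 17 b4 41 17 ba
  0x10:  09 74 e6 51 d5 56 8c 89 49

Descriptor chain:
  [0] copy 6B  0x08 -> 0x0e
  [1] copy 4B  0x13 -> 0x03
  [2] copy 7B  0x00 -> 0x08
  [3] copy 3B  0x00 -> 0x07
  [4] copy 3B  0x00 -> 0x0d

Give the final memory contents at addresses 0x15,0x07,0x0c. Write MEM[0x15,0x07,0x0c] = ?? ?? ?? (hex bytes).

D0: mem[0x0e..0x13] <- [a2 03 ee 17 b4 41]
D1: mem[0x03..0x06] <- [41 d5 56 8c]
D2: mem[0x08..0x0e] <- [bb 7d 92 41 d5 56 8c]
D3: mem[0x07..0x09] <- [bb 7d 92]
D4: mem[0x0d..0x0f] <- [bb 7d 92]
query mem[0x15]=0x56, mem[0x07]=0xbb, mem[0x0c]=0xd5

MEM[0x15,0x07,0x0c] = 56 bb d5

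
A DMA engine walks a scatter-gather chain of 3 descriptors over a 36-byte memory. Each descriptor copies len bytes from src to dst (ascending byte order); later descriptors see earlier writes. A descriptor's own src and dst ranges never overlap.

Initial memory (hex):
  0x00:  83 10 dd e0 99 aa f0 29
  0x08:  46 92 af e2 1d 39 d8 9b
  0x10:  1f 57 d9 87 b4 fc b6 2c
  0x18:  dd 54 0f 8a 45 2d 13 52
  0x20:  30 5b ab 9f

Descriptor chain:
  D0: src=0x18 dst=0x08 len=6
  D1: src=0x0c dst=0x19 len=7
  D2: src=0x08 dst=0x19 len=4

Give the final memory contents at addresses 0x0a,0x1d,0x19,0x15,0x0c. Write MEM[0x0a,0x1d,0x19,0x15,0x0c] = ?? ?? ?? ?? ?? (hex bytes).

MEM[0x0a,0x1d,0x19,0x15,0x0c] = 0f 1f dd fc 45

D0: mem[0x08..0x0d] <- [dd 54 0f 8a 45 2d]
D1: mem[0x19..0x1f] <- [45 2d d8 9b 1f 57 d9]
D2: mem[0x19..0x1c] <- [dd 54 0f 8a]
query mem[0x0a]=0x0f, mem[0x1d]=0x1f, mem[0x19]=0xdd, mem[0x15]=0xfc, mem[0x0c]=0x45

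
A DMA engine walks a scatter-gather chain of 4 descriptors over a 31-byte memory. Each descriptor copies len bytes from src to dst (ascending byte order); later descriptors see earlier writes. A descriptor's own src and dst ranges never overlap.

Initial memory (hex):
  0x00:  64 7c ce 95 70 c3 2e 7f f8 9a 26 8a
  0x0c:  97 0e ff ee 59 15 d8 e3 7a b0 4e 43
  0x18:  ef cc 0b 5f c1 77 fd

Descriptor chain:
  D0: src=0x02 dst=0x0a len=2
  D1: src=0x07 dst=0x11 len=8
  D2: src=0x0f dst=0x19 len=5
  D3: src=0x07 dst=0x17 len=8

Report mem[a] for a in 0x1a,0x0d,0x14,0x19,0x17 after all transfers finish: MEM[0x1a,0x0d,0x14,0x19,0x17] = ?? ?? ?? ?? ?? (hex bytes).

MEM[0x1a,0x0d,0x14,0x19,0x17] = ce 0e ce 9a 7f

  after D0: wrote 2B at 0x0a = ce95
  after D1: wrote 8B at 0x11 = 7ff89ace95970eff
  after D2: wrote 5B at 0x19 = ee597ff89a
  after D3: wrote 8B at 0x17 = 7ff89ace95970eff
query mem[0x1a]=0xce, mem[0x0d]=0x0e, mem[0x14]=0xce, mem[0x19]=0x9a, mem[0x17]=0x7f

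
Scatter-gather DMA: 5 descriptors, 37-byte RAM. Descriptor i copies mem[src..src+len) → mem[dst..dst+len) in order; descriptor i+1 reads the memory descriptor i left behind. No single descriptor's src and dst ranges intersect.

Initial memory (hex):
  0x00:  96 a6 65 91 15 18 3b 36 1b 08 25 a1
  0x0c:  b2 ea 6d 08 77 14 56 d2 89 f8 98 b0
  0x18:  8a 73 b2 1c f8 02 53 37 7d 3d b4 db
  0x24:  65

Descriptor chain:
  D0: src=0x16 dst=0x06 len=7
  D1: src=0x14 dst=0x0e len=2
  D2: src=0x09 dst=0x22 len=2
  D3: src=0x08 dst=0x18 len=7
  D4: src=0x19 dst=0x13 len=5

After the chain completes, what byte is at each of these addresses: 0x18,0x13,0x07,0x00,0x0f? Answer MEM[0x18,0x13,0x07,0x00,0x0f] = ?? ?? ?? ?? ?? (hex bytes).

MEM[0x18,0x13,0x07,0x00,0x0f] = 8a 73 b0 96 f8

D0: mem[0x06..0x0c] <- [98 b0 8a 73 b2 1c f8]
D1: mem[0x0e..0x0f] <- [89 f8]
D2: mem[0x22..0x23] <- [73 b2]
D3: mem[0x18..0x1e] <- [8a 73 b2 1c f8 ea 89]
D4: mem[0x13..0x17] <- [73 b2 1c f8 ea]
query mem[0x18]=0x8a, mem[0x13]=0x73, mem[0x07]=0xb0, mem[0x00]=0x96, mem[0x0f]=0xf8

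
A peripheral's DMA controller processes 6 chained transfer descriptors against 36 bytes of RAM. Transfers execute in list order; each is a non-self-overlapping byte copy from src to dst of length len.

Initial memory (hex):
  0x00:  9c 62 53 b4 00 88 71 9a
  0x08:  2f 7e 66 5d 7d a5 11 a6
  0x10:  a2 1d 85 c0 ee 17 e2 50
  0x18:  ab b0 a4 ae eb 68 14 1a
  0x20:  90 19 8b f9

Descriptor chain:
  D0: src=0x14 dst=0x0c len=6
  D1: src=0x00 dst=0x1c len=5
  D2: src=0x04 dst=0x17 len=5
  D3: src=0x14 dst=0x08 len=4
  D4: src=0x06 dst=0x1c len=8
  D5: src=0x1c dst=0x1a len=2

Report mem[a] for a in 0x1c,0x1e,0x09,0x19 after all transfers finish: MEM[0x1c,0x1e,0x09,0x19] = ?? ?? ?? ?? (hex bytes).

[0] 0x14->0x0c len=6 : ee 17 e2 50 ab b0
[1] 0x00->0x1c len=5 : 9c 62 53 b4 00
[2] 0x04->0x17 len=5 : 00 88 71 9a 2f
[3] 0x14->0x08 len=4 : ee 17 e2 00
[4] 0x06->0x1c len=8 : 71 9a ee 17 e2 00 ee 17
[5] 0x1c->0x1a len=2 : 71 9a
query mem[0x1c]=0x71, mem[0x1e]=0xee, mem[0x09]=0x17, mem[0x19]=0x71

MEM[0x1c,0x1e,0x09,0x19] = 71 ee 17 71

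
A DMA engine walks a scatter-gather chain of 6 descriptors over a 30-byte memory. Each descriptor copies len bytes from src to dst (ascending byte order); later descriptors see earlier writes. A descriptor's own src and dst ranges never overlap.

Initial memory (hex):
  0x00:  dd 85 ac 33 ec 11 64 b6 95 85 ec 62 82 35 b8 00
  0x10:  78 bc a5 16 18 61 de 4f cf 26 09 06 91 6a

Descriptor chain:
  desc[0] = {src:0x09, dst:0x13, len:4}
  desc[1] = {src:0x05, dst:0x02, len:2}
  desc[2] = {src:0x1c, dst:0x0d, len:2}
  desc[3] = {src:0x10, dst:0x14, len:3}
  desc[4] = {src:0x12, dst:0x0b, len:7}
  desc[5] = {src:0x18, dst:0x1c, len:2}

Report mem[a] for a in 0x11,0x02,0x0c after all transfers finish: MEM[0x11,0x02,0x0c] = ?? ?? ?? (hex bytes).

MEM[0x11,0x02,0x0c] = cf 11 85

  after D0: wrote 4B at 0x13 = 85ec6282
  after D1: wrote 2B at 0x02 = 1164
  after D2: wrote 2B at 0x0d = 916a
  after D3: wrote 3B at 0x14 = 78bca5
  after D4: wrote 7B at 0x0b = a58578bca54fcf
  after D5: wrote 2B at 0x1c = cf26
query mem[0x11]=0xcf, mem[0x02]=0x11, mem[0x0c]=0x85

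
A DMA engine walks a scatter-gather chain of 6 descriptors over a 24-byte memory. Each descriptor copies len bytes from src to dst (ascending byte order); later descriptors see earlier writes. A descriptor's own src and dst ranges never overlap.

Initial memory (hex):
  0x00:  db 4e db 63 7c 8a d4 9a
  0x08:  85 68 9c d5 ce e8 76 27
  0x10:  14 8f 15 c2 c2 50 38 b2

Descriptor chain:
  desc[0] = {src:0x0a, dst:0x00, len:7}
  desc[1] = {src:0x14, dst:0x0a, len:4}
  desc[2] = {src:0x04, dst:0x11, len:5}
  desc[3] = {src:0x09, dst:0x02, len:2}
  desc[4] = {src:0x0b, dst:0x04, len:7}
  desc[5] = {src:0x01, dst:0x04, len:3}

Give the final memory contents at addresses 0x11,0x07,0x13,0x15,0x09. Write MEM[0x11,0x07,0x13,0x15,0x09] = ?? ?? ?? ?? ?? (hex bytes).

#0 dst[0x00+7] := {0x9c,0xd5,0xce,0xe8,0x76,0x27,0x14}
#1 dst[0x0a+4] := {0xc2,0x50,0x38,0xb2}
#2 dst[0x11+5] := {0x76,0x27,0x14,0x9a,0x85}
#3 dst[0x02+2] := {0x68,0xc2}
#4 dst[0x04+7] := {0x50,0x38,0xb2,0x76,0x27,0x14,0x76}
#5 dst[0x04+3] := {0xd5,0x68,0xc2}
query mem[0x11]=0x76, mem[0x07]=0x76, mem[0x13]=0x14, mem[0x15]=0x85, mem[0x09]=0x14

MEM[0x11,0x07,0x13,0x15,0x09] = 76 76 14 85 14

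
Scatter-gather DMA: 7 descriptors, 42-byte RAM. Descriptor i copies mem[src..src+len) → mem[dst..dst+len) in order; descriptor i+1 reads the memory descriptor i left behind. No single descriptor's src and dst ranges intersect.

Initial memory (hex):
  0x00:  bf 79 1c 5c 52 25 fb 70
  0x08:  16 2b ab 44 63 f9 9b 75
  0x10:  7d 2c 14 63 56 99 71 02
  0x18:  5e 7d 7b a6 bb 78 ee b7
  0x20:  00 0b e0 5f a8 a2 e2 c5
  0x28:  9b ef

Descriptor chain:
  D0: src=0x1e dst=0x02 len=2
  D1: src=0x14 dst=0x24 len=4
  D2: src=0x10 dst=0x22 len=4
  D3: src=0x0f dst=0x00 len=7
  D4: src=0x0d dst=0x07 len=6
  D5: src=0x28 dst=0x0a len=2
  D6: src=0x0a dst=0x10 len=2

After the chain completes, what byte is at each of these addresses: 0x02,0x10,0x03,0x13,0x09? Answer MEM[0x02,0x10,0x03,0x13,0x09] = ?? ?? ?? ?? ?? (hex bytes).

MEM[0x02,0x10,0x03,0x13,0x09] = 2c 9b 14 63 75

  after D0: wrote 2B at 0x02 = eeb7
  after D1: wrote 4B at 0x24 = 56997102
  after D2: wrote 4B at 0x22 = 7d2c1463
  after D3: wrote 7B at 0x00 = 757d2c14635699
  after D4: wrote 6B at 0x07 = f99b757d2c14
  after D5: wrote 2B at 0x0a = 9bef
  after D6: wrote 2B at 0x10 = 9bef
query mem[0x02]=0x2c, mem[0x10]=0x9b, mem[0x03]=0x14, mem[0x13]=0x63, mem[0x09]=0x75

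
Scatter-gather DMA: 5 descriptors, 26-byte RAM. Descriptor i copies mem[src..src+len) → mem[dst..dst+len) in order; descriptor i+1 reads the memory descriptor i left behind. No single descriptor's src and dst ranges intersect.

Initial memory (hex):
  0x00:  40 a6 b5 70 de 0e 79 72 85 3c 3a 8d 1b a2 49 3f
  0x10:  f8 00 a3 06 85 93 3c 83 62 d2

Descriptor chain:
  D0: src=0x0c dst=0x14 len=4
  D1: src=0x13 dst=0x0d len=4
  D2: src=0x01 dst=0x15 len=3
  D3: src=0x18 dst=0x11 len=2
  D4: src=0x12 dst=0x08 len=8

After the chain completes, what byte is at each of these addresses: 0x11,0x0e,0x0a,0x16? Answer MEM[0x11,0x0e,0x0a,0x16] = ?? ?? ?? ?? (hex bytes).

#0 dst[0x14+4] := {0x1b,0xa2,0x49,0x3f}
#1 dst[0x0d+4] := {0x06,0x1b,0xa2,0x49}
#2 dst[0x15+3] := {0xa6,0xb5,0x70}
#3 dst[0x11+2] := {0x62,0xd2}
#4 dst[0x08+8] := {0xd2,0x06,0x1b,0xa6,0xb5,0x70,0x62,0xd2}
query mem[0x11]=0x62, mem[0x0e]=0x62, mem[0x0a]=0x1b, mem[0x16]=0xb5

MEM[0x11,0x0e,0x0a,0x16] = 62 62 1b b5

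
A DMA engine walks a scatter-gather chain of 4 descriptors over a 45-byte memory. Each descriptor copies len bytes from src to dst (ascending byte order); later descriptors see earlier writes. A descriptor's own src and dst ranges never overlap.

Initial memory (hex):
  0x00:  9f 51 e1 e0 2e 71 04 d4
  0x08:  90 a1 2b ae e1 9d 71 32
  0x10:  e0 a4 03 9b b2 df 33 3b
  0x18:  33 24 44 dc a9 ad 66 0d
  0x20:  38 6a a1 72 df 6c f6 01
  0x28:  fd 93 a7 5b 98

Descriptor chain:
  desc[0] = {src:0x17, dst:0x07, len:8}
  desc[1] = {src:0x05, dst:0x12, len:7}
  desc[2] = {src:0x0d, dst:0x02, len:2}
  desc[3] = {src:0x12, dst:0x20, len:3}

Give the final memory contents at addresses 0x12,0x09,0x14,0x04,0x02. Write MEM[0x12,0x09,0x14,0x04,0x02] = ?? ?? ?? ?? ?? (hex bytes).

MEM[0x12,0x09,0x14,0x04,0x02] = 71 24 3b 2e ad

#0 dst[0x07+8] := {0x3b,0x33,0x24,0x44,0xdc,0xa9,0xad,0x66}
#1 dst[0x12+7] := {0x71,0x04,0x3b,0x33,0x24,0x44,0xdc}
#2 dst[0x02+2] := {0xad,0x66}
#3 dst[0x20+3] := {0x71,0x04,0x3b}
query mem[0x12]=0x71, mem[0x09]=0x24, mem[0x14]=0x3b, mem[0x04]=0x2e, mem[0x02]=0xad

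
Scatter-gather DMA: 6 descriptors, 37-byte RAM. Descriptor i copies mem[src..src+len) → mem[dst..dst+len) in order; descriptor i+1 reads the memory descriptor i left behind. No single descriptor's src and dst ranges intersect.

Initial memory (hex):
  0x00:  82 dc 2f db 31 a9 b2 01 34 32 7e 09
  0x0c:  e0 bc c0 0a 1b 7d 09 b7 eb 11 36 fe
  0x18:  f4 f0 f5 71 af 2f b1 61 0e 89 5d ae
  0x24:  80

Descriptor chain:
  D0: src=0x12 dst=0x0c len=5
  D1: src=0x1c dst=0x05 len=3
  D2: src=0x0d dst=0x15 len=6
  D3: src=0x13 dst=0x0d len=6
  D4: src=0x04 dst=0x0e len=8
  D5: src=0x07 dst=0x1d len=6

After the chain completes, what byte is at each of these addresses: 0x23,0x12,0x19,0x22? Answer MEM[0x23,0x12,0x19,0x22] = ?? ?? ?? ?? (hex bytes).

MEM[0x23,0x12,0x19,0x22] = ae 34 7d 09

[0] 0x12->0x0c len=5 : 09 b7 eb 11 36
[1] 0x1c->0x05 len=3 : af 2f b1
[2] 0x0d->0x15 len=6 : b7 eb 11 36 7d 09
[3] 0x13->0x0d len=6 : b7 eb b7 eb 11 36
[4] 0x04->0x0e len=8 : 31 af 2f b1 34 32 7e 09
[5] 0x07->0x1d len=6 : b1 34 32 7e 09 09
query mem[0x23]=0xae, mem[0x12]=0x34, mem[0x19]=0x7d, mem[0x22]=0x09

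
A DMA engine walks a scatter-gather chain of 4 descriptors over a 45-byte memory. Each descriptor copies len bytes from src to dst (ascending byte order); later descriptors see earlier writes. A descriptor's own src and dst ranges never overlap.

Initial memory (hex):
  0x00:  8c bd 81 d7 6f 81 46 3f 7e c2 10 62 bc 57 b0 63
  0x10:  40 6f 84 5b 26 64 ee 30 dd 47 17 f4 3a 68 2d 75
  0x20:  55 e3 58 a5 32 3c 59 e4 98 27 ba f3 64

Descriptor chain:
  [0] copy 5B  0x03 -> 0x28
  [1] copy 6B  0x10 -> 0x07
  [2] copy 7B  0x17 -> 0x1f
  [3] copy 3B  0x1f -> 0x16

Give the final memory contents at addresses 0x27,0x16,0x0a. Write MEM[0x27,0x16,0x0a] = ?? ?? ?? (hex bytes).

MEM[0x27,0x16,0x0a] = e4 30 5b

  after D0: wrote 5B at 0x28 = d76f81463f
  after D1: wrote 6B at 0x07 = 406f845b2664
  after D2: wrote 7B at 0x1f = 30dd4717f43a68
  after D3: wrote 3B at 0x16 = 30dd47
query mem[0x27]=0xe4, mem[0x16]=0x30, mem[0x0a]=0x5b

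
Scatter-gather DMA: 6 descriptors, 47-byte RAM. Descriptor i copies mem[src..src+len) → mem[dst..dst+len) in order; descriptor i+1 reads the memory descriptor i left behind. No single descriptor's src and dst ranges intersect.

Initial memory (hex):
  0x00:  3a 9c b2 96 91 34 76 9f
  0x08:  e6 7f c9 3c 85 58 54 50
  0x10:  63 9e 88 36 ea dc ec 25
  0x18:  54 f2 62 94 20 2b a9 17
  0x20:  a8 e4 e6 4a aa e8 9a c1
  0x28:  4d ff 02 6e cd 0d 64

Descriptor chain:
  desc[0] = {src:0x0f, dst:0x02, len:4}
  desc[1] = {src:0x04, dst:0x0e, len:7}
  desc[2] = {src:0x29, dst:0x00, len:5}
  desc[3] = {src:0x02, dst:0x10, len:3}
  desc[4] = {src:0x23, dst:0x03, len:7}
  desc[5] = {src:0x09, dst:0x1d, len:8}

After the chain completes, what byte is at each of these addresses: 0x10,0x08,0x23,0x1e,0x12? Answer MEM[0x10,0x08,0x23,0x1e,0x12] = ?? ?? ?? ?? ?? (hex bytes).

MEM[0x10,0x08,0x23,0x1e,0x12] = 6e 4d 88 c9 0d

[0] 0x0f->0x02 len=4 : 50 63 9e 88
[1] 0x04->0x0e len=7 : 9e 88 76 9f e6 7f c9
[2] 0x29->0x00 len=5 : ff 02 6e cd 0d
[3] 0x02->0x10 len=3 : 6e cd 0d
[4] 0x23->0x03 len=7 : 4a aa e8 9a c1 4d ff
[5] 0x09->0x1d len=8 : ff c9 3c 85 58 9e 88 6e
query mem[0x10]=0x6e, mem[0x08]=0x4d, mem[0x23]=0x88, mem[0x1e]=0xc9, mem[0x12]=0x0d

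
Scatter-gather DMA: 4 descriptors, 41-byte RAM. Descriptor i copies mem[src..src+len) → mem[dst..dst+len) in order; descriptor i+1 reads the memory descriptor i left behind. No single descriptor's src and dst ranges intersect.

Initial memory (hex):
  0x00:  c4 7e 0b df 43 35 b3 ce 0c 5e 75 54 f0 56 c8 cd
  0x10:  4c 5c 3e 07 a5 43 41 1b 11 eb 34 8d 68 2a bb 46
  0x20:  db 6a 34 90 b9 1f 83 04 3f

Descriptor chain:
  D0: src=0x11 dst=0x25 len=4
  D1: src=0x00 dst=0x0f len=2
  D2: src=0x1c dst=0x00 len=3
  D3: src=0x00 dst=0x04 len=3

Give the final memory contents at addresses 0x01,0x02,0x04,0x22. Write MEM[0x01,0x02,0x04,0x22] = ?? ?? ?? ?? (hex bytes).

MEM[0x01,0x02,0x04,0x22] = 2a bb 68 34

#0 dst[0x25+4] := {0x5c,0x3e,0x07,0xa5}
#1 dst[0x0f+2] := {0xc4,0x7e}
#2 dst[0x00+3] := {0x68,0x2a,0xbb}
#3 dst[0x04+3] := {0x68,0x2a,0xbb}
query mem[0x01]=0x2a, mem[0x02]=0xbb, mem[0x04]=0x68, mem[0x22]=0x34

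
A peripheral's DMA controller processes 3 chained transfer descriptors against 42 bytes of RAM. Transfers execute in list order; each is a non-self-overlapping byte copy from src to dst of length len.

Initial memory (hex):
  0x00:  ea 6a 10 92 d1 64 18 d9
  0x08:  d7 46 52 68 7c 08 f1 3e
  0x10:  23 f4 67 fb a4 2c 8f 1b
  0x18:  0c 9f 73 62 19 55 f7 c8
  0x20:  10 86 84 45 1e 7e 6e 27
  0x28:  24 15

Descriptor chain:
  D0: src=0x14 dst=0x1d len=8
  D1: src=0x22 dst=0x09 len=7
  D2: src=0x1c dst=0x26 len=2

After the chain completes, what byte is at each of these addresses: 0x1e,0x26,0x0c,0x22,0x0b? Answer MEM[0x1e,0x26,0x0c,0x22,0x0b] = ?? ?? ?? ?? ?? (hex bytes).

#0 dst[0x1d+8] := {0xa4,0x2c,0x8f,0x1b,0x0c,0x9f,0x73,0x62}
#1 dst[0x09+7] := {0x9f,0x73,0x62,0x7e,0x6e,0x27,0x24}
#2 dst[0x26+2] := {0x19,0xa4}
query mem[0x1e]=0x2c, mem[0x26]=0x19, mem[0x0c]=0x7e, mem[0x22]=0x9f, mem[0x0b]=0x62

MEM[0x1e,0x26,0x0c,0x22,0x0b] = 2c 19 7e 9f 62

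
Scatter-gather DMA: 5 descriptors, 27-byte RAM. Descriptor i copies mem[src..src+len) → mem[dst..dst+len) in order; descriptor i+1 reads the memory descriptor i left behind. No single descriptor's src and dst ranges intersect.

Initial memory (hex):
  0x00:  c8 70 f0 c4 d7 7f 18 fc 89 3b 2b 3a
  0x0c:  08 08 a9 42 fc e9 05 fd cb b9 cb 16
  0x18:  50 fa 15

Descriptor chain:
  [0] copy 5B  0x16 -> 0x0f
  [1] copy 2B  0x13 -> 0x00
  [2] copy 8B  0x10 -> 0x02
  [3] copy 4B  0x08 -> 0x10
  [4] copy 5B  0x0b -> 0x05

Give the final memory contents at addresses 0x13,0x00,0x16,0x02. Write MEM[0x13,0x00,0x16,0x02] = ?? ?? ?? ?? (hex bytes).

#0 dst[0x0f+5] := {0xcb,0x16,0x50,0xfa,0x15}
#1 dst[0x00+2] := {0x15,0xcb}
#2 dst[0x02+8] := {0x16,0x50,0xfa,0x15,0xcb,0xb9,0xcb,0x16}
#3 dst[0x10+4] := {0xcb,0x16,0x2b,0x3a}
#4 dst[0x05+5] := {0x3a,0x08,0x08,0xa9,0xcb}
query mem[0x13]=0x3a, mem[0x00]=0x15, mem[0x16]=0xcb, mem[0x02]=0x16

MEM[0x13,0x00,0x16,0x02] = 3a 15 cb 16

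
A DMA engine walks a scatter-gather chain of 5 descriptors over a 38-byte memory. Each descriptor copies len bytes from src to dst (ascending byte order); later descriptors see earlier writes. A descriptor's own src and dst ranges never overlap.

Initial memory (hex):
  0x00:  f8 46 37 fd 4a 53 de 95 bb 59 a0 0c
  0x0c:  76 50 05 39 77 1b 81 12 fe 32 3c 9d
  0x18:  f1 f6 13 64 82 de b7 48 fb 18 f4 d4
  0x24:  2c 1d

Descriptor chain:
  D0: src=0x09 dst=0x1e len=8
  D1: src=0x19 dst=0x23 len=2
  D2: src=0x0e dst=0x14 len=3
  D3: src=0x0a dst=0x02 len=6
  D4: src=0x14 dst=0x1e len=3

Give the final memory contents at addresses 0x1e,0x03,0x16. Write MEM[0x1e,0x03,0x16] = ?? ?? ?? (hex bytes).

D0: mem[0x1e..0x25] <- [59 a0 0c 76 50 05 39 77]
D1: mem[0x23..0x24] <- [f6 13]
D2: mem[0x14..0x16] <- [05 39 77]
D3: mem[0x02..0x07] <- [a0 0c 76 50 05 39]
D4: mem[0x1e..0x20] <- [05 39 77]
query mem[0x1e]=0x05, mem[0x03]=0x0c, mem[0x16]=0x77

MEM[0x1e,0x03,0x16] = 05 0c 77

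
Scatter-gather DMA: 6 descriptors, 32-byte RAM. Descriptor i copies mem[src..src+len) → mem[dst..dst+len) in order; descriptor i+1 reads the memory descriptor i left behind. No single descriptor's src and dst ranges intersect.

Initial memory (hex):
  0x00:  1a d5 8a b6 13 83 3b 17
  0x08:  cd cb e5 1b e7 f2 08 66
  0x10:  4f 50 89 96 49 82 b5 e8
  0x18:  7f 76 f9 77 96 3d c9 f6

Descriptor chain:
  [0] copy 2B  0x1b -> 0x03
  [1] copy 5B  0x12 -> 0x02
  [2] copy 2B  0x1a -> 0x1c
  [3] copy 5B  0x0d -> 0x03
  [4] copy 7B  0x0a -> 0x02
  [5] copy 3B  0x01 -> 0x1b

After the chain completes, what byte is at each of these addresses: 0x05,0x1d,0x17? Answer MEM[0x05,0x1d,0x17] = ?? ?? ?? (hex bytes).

[0] 0x1b->0x03 len=2 : 77 96
[1] 0x12->0x02 len=5 : 89 96 49 82 b5
[2] 0x1a->0x1c len=2 : f9 77
[3] 0x0d->0x03 len=5 : f2 08 66 4f 50
[4] 0x0a->0x02 len=7 : e5 1b e7 f2 08 66 4f
[5] 0x01->0x1b len=3 : d5 e5 1b
query mem[0x05]=0xf2, mem[0x1d]=0x1b, mem[0x17]=0xe8

MEM[0x05,0x1d,0x17] = f2 1b e8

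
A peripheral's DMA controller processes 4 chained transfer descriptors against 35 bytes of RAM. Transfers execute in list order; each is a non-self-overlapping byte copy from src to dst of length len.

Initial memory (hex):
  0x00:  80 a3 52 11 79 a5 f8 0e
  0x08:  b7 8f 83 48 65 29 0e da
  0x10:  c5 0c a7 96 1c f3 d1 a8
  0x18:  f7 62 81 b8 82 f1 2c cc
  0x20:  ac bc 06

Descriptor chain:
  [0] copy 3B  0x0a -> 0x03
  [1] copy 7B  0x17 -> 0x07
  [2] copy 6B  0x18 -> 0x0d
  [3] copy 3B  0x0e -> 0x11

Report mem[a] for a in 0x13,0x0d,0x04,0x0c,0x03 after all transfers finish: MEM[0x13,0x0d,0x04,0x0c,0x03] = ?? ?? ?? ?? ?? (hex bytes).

MEM[0x13,0x0d,0x04,0x0c,0x03] = b8 f7 48 82 83

D0: mem[0x03..0x05] <- [83 48 65]
D1: mem[0x07..0x0d] <- [a8 f7 62 81 b8 82 f1]
D2: mem[0x0d..0x12] <- [f7 62 81 b8 82 f1]
D3: mem[0x11..0x13] <- [62 81 b8]
query mem[0x13]=0xb8, mem[0x0d]=0xf7, mem[0x04]=0x48, mem[0x0c]=0x82, mem[0x03]=0x83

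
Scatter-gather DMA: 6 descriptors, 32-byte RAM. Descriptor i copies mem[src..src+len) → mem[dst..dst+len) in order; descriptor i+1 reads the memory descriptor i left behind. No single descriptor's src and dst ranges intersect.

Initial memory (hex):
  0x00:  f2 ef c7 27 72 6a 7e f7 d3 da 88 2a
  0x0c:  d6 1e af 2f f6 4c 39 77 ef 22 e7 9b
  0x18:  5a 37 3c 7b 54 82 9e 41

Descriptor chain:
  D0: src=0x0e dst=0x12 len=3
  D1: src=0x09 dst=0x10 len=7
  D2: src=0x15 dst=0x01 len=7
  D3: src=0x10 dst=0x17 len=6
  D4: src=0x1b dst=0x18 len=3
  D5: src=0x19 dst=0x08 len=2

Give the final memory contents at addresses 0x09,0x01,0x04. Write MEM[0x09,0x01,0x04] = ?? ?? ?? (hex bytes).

  after D0: wrote 3B at 0x12 = af2ff6
  after D1: wrote 7B at 0x10 = da882ad61eaf2f
  after D2: wrote 7B at 0x01 = af2f9b5a373c7b
  after D3: wrote 6B at 0x17 = da882ad61eaf
  after D4: wrote 3B at 0x18 = 1eaf82
  after D5: wrote 2B at 0x08 = af82
query mem[0x09]=0x82, mem[0x01]=0xaf, mem[0x04]=0x5a

MEM[0x09,0x01,0x04] = 82 af 5a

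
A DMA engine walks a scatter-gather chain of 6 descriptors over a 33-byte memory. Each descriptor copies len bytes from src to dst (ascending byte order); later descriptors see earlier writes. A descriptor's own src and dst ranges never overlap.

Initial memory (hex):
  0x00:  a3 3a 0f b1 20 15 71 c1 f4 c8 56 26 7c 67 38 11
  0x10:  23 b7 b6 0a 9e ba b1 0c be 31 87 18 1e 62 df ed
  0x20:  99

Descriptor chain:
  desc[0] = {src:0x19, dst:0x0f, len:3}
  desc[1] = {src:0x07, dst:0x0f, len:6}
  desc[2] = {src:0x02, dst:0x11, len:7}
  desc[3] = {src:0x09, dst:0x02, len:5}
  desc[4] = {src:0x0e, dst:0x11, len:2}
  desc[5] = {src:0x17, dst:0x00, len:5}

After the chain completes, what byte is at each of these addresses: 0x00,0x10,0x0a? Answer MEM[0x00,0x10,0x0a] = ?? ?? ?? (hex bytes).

[0] 0x19->0x0f len=3 : 31 87 18
[1] 0x07->0x0f len=6 : c1 f4 c8 56 26 7c
[2] 0x02->0x11 len=7 : 0f b1 20 15 71 c1 f4
[3] 0x09->0x02 len=5 : c8 56 26 7c 67
[4] 0x0e->0x11 len=2 : 38 c1
[5] 0x17->0x00 len=5 : f4 be 31 87 18
query mem[0x00]=0xf4, mem[0x10]=0xf4, mem[0x0a]=0x56

MEM[0x00,0x10,0x0a] = f4 f4 56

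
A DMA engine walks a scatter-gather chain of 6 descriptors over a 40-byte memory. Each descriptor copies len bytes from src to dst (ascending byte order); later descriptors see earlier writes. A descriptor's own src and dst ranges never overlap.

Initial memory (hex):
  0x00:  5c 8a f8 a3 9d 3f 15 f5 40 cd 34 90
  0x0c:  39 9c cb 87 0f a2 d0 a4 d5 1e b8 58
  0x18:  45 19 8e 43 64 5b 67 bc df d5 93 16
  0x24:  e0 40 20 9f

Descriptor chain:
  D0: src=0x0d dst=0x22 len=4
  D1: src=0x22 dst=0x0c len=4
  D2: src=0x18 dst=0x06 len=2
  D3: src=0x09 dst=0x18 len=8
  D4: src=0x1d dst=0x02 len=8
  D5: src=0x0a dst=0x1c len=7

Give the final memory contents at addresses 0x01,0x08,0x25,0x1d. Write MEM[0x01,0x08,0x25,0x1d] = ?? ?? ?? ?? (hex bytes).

D0: mem[0x22..0x25] <- [9c cb 87 0f]
D1: mem[0x0c..0x0f] <- [9c cb 87 0f]
D2: mem[0x06..0x07] <- [45 19]
D3: mem[0x18..0x1f] <- [cd 34 90 9c cb 87 0f 0f]
D4: mem[0x02..0x09] <- [87 0f 0f df d5 9c cb 87]
D5: mem[0x1c..0x22] <- [34 90 9c cb 87 0f 0f]
query mem[0x01]=0x8a, mem[0x08]=0xcb, mem[0x25]=0x0f, mem[0x1d]=0x90

MEM[0x01,0x08,0x25,0x1d] = 8a cb 0f 90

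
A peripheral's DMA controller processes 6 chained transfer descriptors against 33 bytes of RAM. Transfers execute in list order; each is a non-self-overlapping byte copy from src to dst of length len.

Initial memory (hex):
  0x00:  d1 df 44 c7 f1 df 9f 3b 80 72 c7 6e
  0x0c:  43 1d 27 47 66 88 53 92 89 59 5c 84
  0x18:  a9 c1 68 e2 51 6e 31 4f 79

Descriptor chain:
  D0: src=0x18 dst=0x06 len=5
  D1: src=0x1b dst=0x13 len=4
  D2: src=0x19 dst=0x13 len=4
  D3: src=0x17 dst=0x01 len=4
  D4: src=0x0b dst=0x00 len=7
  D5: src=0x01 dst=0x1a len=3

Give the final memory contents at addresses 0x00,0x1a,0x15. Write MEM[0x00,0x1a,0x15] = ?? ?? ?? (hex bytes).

[0] 0x18->0x06 len=5 : a9 c1 68 e2 51
[1] 0x1b->0x13 len=4 : e2 51 6e 31
[2] 0x19->0x13 len=4 : c1 68 e2 51
[3] 0x17->0x01 len=4 : 84 a9 c1 68
[4] 0x0b->0x00 len=7 : 6e 43 1d 27 47 66 88
[5] 0x01->0x1a len=3 : 43 1d 27
query mem[0x00]=0x6e, mem[0x1a]=0x43, mem[0x15]=0xe2

MEM[0x00,0x1a,0x15] = 6e 43 e2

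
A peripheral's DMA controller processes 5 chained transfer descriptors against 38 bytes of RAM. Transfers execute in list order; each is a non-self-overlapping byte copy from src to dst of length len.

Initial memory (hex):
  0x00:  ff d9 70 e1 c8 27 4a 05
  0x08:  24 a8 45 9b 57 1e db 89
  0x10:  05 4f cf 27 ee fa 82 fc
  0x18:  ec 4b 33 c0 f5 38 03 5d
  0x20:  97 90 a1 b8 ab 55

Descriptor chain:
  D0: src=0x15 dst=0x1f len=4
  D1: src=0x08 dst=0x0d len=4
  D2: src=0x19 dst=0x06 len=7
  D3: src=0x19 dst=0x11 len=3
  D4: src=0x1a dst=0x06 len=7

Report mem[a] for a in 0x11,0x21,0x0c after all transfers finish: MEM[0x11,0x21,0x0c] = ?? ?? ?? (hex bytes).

MEM[0x11,0x21,0x0c] = 4b fc 82

[0] 0x15->0x1f len=4 : fa 82 fc ec
[1] 0x08->0x0d len=4 : 24 a8 45 9b
[2] 0x19->0x06 len=7 : 4b 33 c0 f5 38 03 fa
[3] 0x19->0x11 len=3 : 4b 33 c0
[4] 0x1a->0x06 len=7 : 33 c0 f5 38 03 fa 82
query mem[0x11]=0x4b, mem[0x21]=0xfc, mem[0x0c]=0x82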